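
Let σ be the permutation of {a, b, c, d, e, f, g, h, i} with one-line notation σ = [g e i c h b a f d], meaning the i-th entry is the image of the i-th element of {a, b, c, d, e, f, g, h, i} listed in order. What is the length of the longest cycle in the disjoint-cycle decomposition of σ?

4

Decomposing into disjoint cycles gives (a, g)(b, e, h, f)(c, i, d); the longest has length 4.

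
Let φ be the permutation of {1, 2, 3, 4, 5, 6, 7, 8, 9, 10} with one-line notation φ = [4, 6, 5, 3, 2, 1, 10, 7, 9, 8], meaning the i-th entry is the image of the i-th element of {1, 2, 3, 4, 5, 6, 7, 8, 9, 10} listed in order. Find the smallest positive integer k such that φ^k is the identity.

6

Writing φ as disjoint cycles, the cycle lengths are 6, 3, 1.
The order is lcm(6, 3) = 6.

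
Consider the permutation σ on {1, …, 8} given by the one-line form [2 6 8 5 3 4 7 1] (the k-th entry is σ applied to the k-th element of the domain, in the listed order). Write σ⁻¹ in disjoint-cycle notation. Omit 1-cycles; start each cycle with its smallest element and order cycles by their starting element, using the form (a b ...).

The cycle decomposition of σ is (1 2 6 4 5 3 8).
The inverse reverses every cycle; in canonical form, σ⁻¹ = (1 8 3 5 4 6 2).

(1 8 3 5 4 6 2)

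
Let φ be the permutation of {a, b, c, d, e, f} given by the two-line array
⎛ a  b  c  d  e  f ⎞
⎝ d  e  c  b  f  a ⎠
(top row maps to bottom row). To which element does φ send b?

e

The entry below b in the array is e, so φ(b) = e.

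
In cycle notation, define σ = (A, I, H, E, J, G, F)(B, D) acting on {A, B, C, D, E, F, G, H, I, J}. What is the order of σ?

14

The disjoint cycles have lengths 7, 2, 1.
The order of σ is the least common multiple of its cycle lengths: lcm(7, 2) = 14.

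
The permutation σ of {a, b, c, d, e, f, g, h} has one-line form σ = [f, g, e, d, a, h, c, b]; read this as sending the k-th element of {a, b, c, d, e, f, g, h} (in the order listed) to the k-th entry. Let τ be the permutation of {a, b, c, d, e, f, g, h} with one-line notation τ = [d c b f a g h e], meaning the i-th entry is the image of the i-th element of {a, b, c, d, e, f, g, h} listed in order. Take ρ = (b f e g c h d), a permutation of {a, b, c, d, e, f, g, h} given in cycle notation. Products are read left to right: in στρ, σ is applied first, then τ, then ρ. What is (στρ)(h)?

(στρ)(h) = ρ(τ(σ(h))). σ(h) = b, then τ(b) = c, then ρ(c) = h, so the result is h.

h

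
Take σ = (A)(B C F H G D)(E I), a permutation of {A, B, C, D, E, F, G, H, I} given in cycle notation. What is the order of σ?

The disjoint cycles have lengths 6, 2, 1.
The order is lcm(6, 2) = 6.

6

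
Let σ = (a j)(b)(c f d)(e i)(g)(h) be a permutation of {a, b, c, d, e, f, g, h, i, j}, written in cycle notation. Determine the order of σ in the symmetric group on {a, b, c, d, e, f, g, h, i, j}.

The disjoint cycles have lengths 3, 2, 2, 1, 1, 1.
The order of σ is the least common multiple of its cycle lengths: lcm(3, 2, 2) = 6.

6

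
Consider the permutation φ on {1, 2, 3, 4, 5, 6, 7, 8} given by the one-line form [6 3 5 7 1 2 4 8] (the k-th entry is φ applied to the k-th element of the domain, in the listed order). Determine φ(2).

3

2 is element number 2 of the domain, and entry number 2 of the one-line form is 3, so φ(2) = 3.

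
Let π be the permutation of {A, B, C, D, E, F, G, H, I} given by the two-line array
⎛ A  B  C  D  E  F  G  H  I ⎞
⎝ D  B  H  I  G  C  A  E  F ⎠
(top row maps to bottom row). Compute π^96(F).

Tracing F → C → … returns to F after 8 steps, so F lies in an 8-cycle (A D I F C H E G).
On an 8-cycle, π^8 is the identity, so π^96 = π^0 there (96 ≡ 0 mod 8).
So π^96(F) = F.

F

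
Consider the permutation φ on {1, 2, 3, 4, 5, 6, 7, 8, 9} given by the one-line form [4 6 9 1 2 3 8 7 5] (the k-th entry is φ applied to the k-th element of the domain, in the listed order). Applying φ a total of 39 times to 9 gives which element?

Tracing 9 → 5 → … returns to 9 after 5 steps, so 9 lies in a 5-cycle (2 6 3 9 5).
Powers repeat with period 5 on this cycle, and 39 mod 5 = 4, so φ^39(9) = φ^4(9).
Stepping 4 places around the cycle: 9 → 5 → 2 → 6 → 3.

3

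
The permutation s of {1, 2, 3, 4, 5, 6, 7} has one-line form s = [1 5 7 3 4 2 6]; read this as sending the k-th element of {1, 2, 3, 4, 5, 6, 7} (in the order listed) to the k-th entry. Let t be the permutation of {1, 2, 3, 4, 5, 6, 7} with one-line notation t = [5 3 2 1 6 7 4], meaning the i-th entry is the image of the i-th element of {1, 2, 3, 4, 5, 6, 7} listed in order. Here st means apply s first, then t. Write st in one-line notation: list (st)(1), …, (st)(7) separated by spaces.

(st)(x) = t(s(x)). Computing each image: t(s(1)) = t(1) = 5, t(s(2)) = t(5) = 6, t(s(3)) = t(7) = 4, t(s(4)) = t(3) = 2, t(s(5)) = t(4) = 1, t(s(6)) = t(2) = 3, t(s(7)) = t(6) = 7.
Hence st = [5 6 4 2 1 3 7].

5 6 4 2 1 3 7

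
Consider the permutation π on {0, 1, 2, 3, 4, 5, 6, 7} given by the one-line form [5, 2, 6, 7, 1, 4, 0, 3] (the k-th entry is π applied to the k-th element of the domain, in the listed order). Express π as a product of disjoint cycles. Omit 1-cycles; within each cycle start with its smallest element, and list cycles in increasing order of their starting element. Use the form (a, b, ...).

From 0: 0 → 5 → 4 → 1 → 2 → 6 → 0, closing the cycle (0, 5, 4, 1, 2, 6).
Continuing from each remaining unvisited element yields (0, 5, 4, 1, 2, 6)(3, 7).

(0, 5, 4, 1, 2, 6)(3, 7)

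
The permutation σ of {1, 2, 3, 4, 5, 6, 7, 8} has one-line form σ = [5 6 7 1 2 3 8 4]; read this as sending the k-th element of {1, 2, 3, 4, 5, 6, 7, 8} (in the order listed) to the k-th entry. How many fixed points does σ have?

No element satisfies σ(x) = x, so there are 0 fixed points.

0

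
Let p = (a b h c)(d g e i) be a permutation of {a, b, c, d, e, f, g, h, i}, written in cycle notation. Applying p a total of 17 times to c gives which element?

a

c lies in the 4-cycle (a b h c).
Powers repeat with period 4 on this cycle, and 17 mod 4 = 1, so p^17(c) = p^1(c).
Advancing 1 step from c: c → a.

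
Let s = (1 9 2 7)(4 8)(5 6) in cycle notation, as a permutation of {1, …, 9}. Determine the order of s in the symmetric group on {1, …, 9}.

The cycle type of s is (4, 2, 2, 1).
Since disjoint cycles commute, ord(s) = lcm(4, 2, 2) = 4.

4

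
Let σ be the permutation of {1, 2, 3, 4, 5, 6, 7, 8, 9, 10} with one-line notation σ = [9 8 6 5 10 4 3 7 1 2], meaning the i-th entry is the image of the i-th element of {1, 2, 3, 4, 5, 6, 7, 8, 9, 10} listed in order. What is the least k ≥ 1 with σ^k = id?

8

The disjoint-cycle form of σ has cycle lengths 8, 2.
The order is lcm(8, 2) = 8.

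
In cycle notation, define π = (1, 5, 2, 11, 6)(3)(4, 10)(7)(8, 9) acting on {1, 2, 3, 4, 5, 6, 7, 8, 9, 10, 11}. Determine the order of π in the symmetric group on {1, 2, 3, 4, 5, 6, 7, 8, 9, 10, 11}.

The disjoint cycles have lengths 5, 2, 2, 1, 1.
Since disjoint cycles commute, ord(π) = lcm(5, 2, 2) = 10.

10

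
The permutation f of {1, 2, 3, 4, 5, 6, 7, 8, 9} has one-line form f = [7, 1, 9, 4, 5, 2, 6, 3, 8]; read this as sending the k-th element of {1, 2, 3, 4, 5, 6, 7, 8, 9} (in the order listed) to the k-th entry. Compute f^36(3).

Tracing 3 → 9 → … returns to 3 after 3 steps, so 3 lies in a 3-cycle (3 9 8).
On a 3-cycle, f^3 is the identity, so f^36 = f^0 there (36 ≡ 0 mod 3).
So f^36(3) = 3.

3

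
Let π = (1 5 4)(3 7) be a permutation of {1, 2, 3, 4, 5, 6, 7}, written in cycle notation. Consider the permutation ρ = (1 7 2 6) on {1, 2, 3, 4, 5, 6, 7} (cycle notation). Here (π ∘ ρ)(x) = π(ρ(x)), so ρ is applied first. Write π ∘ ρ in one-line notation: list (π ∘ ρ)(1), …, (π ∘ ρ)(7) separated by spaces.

3 6 7 1 4 5 2

For each element, apply ρ then π: 1 → 7 → 3; 2 → 6 → 6; 3 → 3 → 7; 4 → 4 → 1; 5 → 5 → 4; 6 → 1 → 5; 7 → 2 → 2.
So π ∘ ρ in one-line form is 3 6 7 1 4 5 2.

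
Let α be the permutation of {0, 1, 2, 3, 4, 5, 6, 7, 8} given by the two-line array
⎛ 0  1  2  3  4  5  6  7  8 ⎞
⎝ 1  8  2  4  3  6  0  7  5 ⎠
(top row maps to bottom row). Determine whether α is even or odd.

odd

In disjoint-cycle form the cycle lengths are 5, 2, 1, 1.
A cycle is odd iff its length is even; α has 1 even-length cycle, so sgn(α) = (−1)^1 and α is odd.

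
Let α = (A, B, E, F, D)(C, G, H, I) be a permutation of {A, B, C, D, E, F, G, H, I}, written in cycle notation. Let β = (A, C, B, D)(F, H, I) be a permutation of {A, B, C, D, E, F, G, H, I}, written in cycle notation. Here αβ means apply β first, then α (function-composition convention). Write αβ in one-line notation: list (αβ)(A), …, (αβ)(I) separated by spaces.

G A E B F I H C D

For each element, apply β then α: A → C → G; B → D → A; C → B → E; D → A → B; E → E → F; F → H → I; G → G → H; H → I → C; I → F → D.
Collecting the images, αβ = [G A E B F I H C D].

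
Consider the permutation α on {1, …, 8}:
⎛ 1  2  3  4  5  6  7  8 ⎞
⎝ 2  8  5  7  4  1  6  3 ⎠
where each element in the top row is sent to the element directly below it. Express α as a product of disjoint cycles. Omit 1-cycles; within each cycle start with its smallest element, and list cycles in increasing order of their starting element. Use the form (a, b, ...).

(1, 2, 8, 3, 5, 4, 7, 6)

Start at 1 and follow images: 1 → 2 → 8 → 3 → 5 → 4 → 7 → 6 → 1, giving the cycle (1, 2, 8, 3, 5, 4, 7, 6).
Repeating from the next unused element and collecting all non-trivial cycles gives (1, 2, 8, 3, 5, 4, 7, 6).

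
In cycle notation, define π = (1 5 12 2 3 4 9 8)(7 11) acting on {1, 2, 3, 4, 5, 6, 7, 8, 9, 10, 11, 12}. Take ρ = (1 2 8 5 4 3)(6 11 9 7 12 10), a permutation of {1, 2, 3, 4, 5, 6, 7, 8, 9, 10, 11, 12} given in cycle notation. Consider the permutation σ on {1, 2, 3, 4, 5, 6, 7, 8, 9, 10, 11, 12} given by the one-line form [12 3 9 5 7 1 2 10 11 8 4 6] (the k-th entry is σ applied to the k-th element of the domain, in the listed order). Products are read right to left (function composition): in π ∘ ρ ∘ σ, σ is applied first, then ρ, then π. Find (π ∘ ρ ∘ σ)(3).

Apply the permutations in order: σ(3) = 9, then ρ(9) = 7, then π(7) = 11. So (π ∘ ρ ∘ σ)(3) = 11.

11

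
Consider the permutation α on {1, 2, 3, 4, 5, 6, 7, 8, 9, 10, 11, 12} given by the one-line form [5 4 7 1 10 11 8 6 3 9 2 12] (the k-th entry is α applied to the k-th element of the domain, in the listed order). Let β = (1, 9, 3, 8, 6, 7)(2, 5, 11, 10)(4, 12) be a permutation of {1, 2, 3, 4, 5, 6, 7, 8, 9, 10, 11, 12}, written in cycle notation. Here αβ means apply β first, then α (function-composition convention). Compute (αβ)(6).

8

β(6) = 7, then α(7) = 8; composing gives (αβ)(6) = 8.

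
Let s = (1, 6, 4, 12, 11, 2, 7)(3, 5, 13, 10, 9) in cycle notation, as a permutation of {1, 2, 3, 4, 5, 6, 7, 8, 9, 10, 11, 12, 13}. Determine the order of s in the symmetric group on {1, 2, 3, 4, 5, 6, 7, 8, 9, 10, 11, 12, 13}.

The disjoint cycles have lengths 7, 5, 1.
The order of s is the least common multiple of its cycle lengths: lcm(7, 5) = 35.

35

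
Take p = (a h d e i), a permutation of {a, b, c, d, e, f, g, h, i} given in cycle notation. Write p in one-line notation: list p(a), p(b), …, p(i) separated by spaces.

h b c e i f g d a

Image by image: a↦h, b↦b, c↦c, d↦e, e↦i, f↦f, g↦g, h↦d, i↦a.
Listing these in domain order gives h b c e i f g d a.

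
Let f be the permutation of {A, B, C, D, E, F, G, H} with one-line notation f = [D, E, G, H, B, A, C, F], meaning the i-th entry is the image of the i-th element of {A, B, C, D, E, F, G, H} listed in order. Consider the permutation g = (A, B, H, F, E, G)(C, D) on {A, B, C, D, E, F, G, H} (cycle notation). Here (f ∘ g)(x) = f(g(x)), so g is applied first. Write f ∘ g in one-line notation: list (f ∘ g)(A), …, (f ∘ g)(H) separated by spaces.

(f ∘ g)(x) = f(g(x)). Computing each image: f(g(A)) = f(B) = E, f(g(B)) = f(H) = F, f(g(C)) = f(D) = H, f(g(D)) = f(C) = G, f(g(E)) = f(G) = C, f(g(F)) = f(E) = B, f(g(G)) = f(A) = D, f(g(H)) = f(F) = A.
Hence f ∘ g = [E F H G C B D A].

E F H G C B D A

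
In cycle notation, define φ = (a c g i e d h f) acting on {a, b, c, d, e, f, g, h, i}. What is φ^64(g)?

g

g lies in the 8-cycle (a c g i e d h f).
Since the cycle has length 8, φ^64 acts on it the same as φ^0 (64 mod 8 = 0).
So φ^64(g) = g.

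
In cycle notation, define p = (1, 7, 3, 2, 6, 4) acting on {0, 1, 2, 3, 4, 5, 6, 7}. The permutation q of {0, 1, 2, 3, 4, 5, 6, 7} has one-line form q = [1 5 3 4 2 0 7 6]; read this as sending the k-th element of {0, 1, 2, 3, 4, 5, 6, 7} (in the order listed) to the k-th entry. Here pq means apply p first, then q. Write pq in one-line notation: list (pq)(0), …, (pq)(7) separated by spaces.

Chase each element through p then q: 0 → 0 → 1; 1 → 7 → 6; 2 → 6 → 7; 3 → 2 → 3; 4 → 1 → 5; 5 → 5 → 0; 6 → 4 → 2; 7 → 3 → 4.
So pq in one-line form is 1 6 7 3 5 0 2 4.

1 6 7 3 5 0 2 4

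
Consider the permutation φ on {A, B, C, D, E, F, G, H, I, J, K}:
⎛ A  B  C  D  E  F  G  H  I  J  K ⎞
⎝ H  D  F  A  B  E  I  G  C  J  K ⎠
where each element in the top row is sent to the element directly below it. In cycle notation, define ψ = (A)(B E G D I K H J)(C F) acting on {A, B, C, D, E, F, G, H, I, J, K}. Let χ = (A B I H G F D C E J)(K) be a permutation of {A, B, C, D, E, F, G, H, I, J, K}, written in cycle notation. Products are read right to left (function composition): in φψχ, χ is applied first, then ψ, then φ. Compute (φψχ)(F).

Apply the permutations in order: χ(F) = D, then ψ(D) = I, then φ(I) = C. So (φψχ)(F) = C.

C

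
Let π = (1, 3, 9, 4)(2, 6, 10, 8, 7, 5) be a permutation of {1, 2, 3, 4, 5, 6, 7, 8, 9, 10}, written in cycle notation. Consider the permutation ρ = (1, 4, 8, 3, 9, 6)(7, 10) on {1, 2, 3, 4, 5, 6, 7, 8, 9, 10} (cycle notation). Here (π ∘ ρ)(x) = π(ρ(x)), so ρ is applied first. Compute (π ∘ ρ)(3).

First apply ρ: ρ(3) = 9, then π(9) = 4. Thus (π ∘ ρ)(3) = 4.

4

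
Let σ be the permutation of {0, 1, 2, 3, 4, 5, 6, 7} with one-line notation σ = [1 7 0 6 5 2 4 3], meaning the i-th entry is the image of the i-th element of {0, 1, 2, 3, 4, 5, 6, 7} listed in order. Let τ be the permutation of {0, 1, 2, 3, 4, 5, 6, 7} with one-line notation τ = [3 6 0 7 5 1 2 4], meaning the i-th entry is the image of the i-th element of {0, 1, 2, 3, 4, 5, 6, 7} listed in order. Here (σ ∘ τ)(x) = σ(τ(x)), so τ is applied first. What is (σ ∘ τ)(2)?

1

(σ ∘ τ)(2) = σ(τ(2)). τ(2) = 0, then σ(0) = 1. So (σ ∘ τ)(2) = 1.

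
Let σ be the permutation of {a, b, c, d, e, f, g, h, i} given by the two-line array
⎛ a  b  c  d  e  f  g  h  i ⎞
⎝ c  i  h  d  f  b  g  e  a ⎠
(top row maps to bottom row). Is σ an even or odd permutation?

In disjoint-cycle form the cycle lengths are 7, 1, 1.
A cycle of length ℓ contributes ℓ−1 transpositions, so σ is a product of 6 transpositions — even.

even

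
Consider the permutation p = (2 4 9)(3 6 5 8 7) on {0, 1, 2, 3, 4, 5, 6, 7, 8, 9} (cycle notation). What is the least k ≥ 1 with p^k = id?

The cycle type of p is (5, 3, 1, 1).
Since disjoint cycles commute, ord(p) = lcm(5, 3) = 15.

15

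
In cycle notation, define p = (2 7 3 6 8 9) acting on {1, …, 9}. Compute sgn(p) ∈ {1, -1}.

The cycle lengths are 6, 1, 1, 1.
A cycle is odd iff its length is even; p has 1 even-length cycle, so sgn(p) = (−1)^1 and p is odd.

-1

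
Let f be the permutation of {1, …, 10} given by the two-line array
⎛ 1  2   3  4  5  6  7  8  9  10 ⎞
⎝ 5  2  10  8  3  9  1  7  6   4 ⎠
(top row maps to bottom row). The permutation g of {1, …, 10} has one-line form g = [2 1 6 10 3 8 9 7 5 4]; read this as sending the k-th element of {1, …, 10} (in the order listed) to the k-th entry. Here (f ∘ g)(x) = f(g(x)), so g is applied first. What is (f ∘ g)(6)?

7

(f ∘ g)(6) = f(g(6)). g(6) = 8, then f(8) = 7. So (f ∘ g)(6) = 7.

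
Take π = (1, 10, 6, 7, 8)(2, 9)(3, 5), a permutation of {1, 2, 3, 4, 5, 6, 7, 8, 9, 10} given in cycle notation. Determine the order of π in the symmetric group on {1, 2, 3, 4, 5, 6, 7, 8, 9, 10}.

10

The cycle type of π is (5, 2, 2, 1).
The order is lcm(5, 2, 2) = 10.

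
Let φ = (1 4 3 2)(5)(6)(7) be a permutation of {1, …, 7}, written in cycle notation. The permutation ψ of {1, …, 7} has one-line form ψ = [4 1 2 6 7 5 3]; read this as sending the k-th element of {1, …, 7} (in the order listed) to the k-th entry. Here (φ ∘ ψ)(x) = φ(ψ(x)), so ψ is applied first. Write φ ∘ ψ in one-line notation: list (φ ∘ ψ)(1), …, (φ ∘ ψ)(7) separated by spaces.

3 4 1 6 7 5 2

(φ ∘ ψ)(x) = φ(ψ(x)). Computing each image: φ(ψ(1)) = φ(4) = 3, φ(ψ(2)) = φ(1) = 4, φ(ψ(3)) = φ(2) = 1, φ(ψ(4)) = φ(6) = 6, φ(ψ(5)) = φ(7) = 7, φ(ψ(6)) = φ(5) = 5, φ(ψ(7)) = φ(3) = 2.
Hence φ ∘ ψ = [3 4 1 6 7 5 2].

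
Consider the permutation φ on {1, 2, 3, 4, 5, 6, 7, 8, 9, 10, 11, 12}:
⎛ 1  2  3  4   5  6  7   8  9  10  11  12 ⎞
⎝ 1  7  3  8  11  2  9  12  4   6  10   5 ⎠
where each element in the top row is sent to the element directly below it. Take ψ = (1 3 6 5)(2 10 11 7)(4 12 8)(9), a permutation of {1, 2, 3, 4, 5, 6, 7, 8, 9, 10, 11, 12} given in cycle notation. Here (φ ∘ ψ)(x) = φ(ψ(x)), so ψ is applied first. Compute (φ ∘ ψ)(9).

First apply ψ: ψ(9) = 9, then φ(9) = 4. Thus (φ ∘ ψ)(9) = 4.

4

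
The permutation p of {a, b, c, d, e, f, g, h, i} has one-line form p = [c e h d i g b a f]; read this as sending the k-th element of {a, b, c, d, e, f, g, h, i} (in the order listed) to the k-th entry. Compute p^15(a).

Tracing a → c → … returns to a after 3 steps, so a lies in a 3-cycle (a c h).
On a 3-cycle, p^3 is the identity, so p^15 = p^0 there (15 ≡ 0 mod 3).
So p^15(a) = a.

a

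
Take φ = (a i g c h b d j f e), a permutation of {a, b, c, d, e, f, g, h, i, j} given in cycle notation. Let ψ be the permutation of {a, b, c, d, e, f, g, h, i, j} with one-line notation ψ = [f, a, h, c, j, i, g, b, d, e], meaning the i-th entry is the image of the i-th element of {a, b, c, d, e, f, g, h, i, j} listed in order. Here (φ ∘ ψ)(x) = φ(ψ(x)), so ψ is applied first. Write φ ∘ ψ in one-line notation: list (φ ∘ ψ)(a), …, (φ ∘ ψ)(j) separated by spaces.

(φ ∘ ψ)(x) = φ(ψ(x)). Computing each image: φ(ψ(a)) = φ(f) = e, φ(ψ(b)) = φ(a) = i, φ(ψ(c)) = φ(h) = b, φ(ψ(d)) = φ(c) = h, φ(ψ(e)) = φ(j) = f, φ(ψ(f)) = φ(i) = g, φ(ψ(g)) = φ(g) = c, φ(ψ(h)) = φ(b) = d, φ(ψ(i)) = φ(d) = j, φ(ψ(j)) = φ(e) = a.
Hence φ ∘ ψ = [e i b h f g c d j a].

e i b h f g c d j a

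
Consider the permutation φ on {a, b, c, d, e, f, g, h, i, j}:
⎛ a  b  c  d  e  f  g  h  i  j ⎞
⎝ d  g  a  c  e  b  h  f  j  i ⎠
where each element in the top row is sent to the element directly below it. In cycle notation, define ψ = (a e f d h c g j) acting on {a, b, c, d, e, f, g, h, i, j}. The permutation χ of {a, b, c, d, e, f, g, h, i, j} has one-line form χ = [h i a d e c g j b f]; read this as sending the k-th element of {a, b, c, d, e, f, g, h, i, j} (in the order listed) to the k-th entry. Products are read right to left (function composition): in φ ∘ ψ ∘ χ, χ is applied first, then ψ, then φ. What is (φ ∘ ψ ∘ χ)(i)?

Chase i: χ(i) = b; ψ(b) = b; φ(b) = g. Hence (φ ∘ ψ ∘ χ)(i) = g.

g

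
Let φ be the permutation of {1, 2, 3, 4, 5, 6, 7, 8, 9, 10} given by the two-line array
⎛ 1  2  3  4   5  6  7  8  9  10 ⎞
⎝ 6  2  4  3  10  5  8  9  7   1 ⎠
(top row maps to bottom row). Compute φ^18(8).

8

Tracing 8 → 9 → … returns to 8 after 3 steps, so 8 lies in a 3-cycle (7, 8, 9).
Since the cycle has length 3, φ^18 acts on it the same as φ^0 (18 mod 3 = 0).
So φ^18(8) = 8.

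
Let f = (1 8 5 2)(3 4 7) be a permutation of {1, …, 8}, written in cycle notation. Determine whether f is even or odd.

odd

The cycle lengths are 4, 3, 1.
A cycle is odd iff its length is even; f has 1 even-length cycle, so sgn(f) = (−1)^1 and f is odd.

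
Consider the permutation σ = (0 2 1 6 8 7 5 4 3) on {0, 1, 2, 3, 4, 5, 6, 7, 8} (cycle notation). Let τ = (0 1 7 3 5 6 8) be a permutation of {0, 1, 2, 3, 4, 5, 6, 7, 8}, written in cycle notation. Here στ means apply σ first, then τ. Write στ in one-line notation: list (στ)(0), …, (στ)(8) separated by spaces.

(στ)(x) = τ(σ(x)). Computing each image: τ(σ(0)) = τ(2) = 2, τ(σ(1)) = τ(6) = 8, τ(σ(2)) = τ(1) = 7, τ(σ(3)) = τ(0) = 1, τ(σ(4)) = τ(3) = 5, τ(σ(5)) = τ(4) = 4, τ(σ(6)) = τ(8) = 0, τ(σ(7)) = τ(5) = 6, τ(σ(8)) = τ(7) = 3.
Hence στ = [2 8 7 1 5 4 0 6 3].

2 8 7 1 5 4 0 6 3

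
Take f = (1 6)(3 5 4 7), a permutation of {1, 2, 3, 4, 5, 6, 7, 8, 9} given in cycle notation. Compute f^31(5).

3

5 lies in the 4-cycle (3 5 4 7).
Powers repeat with period 4 on this cycle, and 31 mod 4 = 3, so f^31(5) = f^3(5).
Advancing 3 steps from 5: 5 → 4 → 7 → 3.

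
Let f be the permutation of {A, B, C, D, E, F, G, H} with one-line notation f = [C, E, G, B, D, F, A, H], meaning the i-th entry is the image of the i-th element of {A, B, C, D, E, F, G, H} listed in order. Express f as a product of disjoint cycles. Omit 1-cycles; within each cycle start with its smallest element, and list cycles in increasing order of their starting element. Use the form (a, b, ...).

(A, C, G)(B, E, D)

From A: A → C → G → A, closing the cycle (A, C, G).
Continuing from each remaining unvisited element yields (A, C, G)(B, E, D).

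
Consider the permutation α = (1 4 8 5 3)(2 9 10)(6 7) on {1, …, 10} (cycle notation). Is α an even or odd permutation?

The cycle lengths are 5, 3, 2.
A cycle of length ℓ contributes ℓ−1 transpositions, so α is a product of 4 + 2 + 1 = 7 transpositions — odd.

odd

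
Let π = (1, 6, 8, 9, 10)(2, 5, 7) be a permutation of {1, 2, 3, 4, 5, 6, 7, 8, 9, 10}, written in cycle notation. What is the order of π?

15

The cycle type of π is (5, 3, 1, 1).
The order of π is the least common multiple of its cycle lengths: lcm(5, 3) = 15.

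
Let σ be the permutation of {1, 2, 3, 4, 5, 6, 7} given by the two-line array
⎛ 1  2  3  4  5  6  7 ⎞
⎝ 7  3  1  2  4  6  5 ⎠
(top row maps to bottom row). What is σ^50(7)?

4

Tracing 7 → 5 → … returns to 7 after 6 steps, so 7 lies in a 6-cycle (1, 7, 5, 4, 2, 3).
Since the cycle has length 6, σ^50 acts on it the same as σ^2 (50 mod 6 = 2).
Advancing 2 steps from 7: 7 → 5 → 4.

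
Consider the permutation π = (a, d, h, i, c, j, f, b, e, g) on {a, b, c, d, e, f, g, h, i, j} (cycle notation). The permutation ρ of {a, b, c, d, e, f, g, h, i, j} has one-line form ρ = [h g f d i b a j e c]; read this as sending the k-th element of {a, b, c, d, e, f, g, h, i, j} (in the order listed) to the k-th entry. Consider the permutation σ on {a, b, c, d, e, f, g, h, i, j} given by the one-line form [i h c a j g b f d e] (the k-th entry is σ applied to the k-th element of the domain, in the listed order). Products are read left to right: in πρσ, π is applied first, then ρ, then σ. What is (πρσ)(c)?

Apply the permutations in order: π(c) = j, then ρ(j) = c, then σ(c) = c. So (πρσ)(c) = c.

c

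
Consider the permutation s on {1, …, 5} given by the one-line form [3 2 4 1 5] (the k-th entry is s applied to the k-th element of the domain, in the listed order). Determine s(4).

4 is element number 4 of the domain, and entry number 4 of the one-line form is 1, so s(4) = 1.

1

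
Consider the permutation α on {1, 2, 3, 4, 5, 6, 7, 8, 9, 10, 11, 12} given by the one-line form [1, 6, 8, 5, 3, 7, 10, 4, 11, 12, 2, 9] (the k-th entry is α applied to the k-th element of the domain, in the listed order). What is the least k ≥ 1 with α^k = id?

28

Decomposing into disjoint cycles gives cycle lengths 7, 4, 1.
The order is lcm(7, 4) = 28.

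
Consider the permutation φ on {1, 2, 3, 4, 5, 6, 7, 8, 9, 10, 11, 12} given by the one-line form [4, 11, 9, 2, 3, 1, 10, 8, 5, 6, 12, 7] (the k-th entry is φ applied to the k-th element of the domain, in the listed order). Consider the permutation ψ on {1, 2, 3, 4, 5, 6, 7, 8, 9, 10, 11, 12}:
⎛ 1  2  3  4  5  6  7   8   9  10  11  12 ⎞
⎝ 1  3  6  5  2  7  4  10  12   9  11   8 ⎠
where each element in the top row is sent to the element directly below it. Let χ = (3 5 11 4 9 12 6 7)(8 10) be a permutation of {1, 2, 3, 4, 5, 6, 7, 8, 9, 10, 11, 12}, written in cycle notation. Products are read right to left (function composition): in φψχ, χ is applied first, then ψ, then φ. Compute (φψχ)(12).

10

Apply the permutations in order: χ(12) = 6, then ψ(6) = 7, then φ(7) = 10. So (φψχ)(12) = 10.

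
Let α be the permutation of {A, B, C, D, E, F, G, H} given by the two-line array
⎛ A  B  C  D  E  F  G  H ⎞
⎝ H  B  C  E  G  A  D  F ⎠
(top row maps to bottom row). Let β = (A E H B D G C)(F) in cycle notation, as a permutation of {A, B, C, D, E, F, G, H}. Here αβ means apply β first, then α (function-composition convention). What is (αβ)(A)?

First apply β: β(A) = E, then α(E) = G. Thus (αβ)(A) = G.

G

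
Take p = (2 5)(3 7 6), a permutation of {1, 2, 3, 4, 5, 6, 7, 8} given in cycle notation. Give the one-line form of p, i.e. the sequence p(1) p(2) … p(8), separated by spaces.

Reading each image from the cycles: 1↦1, 2↦5, 3↦7, 4↦4, 5↦2, 6↦3, 7↦6, 8↦8.
So the one-line form is 1 5 7 4 2 3 6 8.

1 5 7 4 2 3 6 8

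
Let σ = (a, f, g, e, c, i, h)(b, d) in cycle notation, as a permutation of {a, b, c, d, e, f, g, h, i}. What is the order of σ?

14

The disjoint cycles have lengths 7, 2.
The order of σ is the least common multiple of its cycle lengths: lcm(7, 2) = 14.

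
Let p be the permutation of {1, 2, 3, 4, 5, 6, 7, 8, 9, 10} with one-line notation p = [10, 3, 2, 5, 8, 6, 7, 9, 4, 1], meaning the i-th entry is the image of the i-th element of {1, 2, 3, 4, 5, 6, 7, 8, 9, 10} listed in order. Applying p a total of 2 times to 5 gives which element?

Tracing 5 → 8 → … returns to 5 after 4 steps, so 5 lies in a 4-cycle (4, 5, 8, 9).
Stepping 2 places around the cycle: 5 → 8 → 9.

9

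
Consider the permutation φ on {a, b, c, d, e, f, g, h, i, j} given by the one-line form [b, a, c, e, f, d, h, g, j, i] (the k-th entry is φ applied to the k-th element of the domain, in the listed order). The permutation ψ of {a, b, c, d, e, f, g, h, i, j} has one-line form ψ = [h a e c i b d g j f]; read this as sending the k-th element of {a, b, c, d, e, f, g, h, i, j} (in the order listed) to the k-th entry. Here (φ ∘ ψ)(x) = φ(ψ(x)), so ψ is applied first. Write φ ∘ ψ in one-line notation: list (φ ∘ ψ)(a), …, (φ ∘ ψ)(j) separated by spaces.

(φ ∘ ψ)(x) = φ(ψ(x)). Computing each image: φ(ψ(a)) = φ(h) = g, φ(ψ(b)) = φ(a) = b, φ(ψ(c)) = φ(e) = f, φ(ψ(d)) = φ(c) = c, φ(ψ(e)) = φ(i) = j, φ(ψ(f)) = φ(b) = a, φ(ψ(g)) = φ(d) = e, φ(ψ(h)) = φ(g) = h, φ(ψ(i)) = φ(j) = i, φ(ψ(j)) = φ(f) = d.
Hence φ ∘ ψ = [g b f c j a e h i d].

g b f c j a e h i d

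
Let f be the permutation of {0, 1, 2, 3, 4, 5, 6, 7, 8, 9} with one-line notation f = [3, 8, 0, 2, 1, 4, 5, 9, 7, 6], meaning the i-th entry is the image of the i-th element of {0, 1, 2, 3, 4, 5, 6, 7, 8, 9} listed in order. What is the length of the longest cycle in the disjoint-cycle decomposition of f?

7

Decomposing into disjoint cycles gives (0, 3, 2)(1, 8, 7, 9, 6, 5, 4); the longest has length 7.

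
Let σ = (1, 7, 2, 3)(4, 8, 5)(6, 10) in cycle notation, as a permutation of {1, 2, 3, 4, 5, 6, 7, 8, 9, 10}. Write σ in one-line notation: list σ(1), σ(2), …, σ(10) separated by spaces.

Image by image: 1→7, 2→3, 3→1, 4→8, 5→4, 6→10, 7→2, 8→5, 9→9, 10→6.
Listing these in domain order gives 7 3 1 8 4 10 2 5 9 6.

7 3 1 8 4 10 2 5 9 6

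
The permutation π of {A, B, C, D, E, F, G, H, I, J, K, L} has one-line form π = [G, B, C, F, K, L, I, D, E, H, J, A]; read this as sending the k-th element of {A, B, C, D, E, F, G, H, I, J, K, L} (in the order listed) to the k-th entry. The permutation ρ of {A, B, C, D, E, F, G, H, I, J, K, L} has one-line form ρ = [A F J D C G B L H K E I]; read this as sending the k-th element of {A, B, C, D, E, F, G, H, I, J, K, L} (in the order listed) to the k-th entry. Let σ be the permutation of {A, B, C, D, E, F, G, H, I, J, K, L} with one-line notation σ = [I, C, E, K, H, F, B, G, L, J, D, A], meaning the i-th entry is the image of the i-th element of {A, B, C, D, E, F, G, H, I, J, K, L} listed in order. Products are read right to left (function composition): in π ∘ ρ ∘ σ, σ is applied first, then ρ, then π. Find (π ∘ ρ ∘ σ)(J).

Chase J: σ(J) = J; ρ(J) = K; π(K) = J. Hence (π ∘ ρ ∘ σ)(J) = J.

J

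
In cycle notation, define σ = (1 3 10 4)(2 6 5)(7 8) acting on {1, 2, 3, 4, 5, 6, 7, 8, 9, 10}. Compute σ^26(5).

6

5 lies in the 3-cycle (2 6 5).
Since the cycle has length 3, σ^26 acts on it the same as σ^2 (26 mod 3 = 2).
Advancing 2 steps from 5: 5 → 2 → 6.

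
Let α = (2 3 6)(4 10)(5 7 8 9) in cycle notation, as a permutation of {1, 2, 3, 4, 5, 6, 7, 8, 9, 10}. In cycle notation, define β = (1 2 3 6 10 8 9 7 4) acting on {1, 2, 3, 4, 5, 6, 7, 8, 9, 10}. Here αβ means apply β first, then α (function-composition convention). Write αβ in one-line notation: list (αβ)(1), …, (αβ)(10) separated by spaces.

(αβ)(x) = α(β(x)). Computing each image: α(β(1)) = α(2) = 3, α(β(2)) = α(3) = 6, α(β(3)) = α(6) = 2, α(β(4)) = α(1) = 1, α(β(5)) = α(5) = 7, α(β(6)) = α(10) = 4, α(β(7)) = α(4) = 10, α(β(8)) = α(9) = 5, α(β(9)) = α(7) = 8, α(β(10)) = α(8) = 9.
Hence αβ = [3 6 2 1 7 4 10 5 8 9].

3 6 2 1 7 4 10 5 8 9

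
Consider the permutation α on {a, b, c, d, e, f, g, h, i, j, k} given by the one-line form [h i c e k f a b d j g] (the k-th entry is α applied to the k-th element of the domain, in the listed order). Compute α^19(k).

Tracing k → g → … returns to k after 8 steps, so k lies in an 8-cycle (a, h, b, i, d, e, k, g).
Since the cycle has length 8, α^19 acts on it the same as α^3 (19 mod 8 = 3).
Stepping 3 places around the cycle: k → g → a → h.

h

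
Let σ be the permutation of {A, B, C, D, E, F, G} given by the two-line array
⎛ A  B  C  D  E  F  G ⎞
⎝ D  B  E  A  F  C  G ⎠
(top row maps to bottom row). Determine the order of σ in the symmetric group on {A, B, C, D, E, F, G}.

6

Writing σ as disjoint cycles, the cycle lengths are 3, 2, 1, 1.
Since disjoint cycles commute, ord(σ) = lcm(3, 2) = 6.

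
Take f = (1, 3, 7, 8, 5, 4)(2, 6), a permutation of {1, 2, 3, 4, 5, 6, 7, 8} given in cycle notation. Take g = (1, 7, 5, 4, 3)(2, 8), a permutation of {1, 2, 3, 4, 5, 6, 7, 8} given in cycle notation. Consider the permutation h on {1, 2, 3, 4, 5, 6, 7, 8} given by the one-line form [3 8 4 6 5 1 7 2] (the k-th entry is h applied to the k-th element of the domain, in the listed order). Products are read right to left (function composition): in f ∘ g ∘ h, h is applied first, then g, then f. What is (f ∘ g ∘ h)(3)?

7

Apply the permutations in order: h(3) = 4, then g(4) = 3, then f(3) = 7. So (f ∘ g ∘ h)(3) = 7.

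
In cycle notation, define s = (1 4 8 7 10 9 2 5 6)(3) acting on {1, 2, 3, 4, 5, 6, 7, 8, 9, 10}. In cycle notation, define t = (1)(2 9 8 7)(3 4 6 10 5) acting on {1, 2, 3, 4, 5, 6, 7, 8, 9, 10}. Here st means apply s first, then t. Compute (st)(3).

(st)(3) = t(s(3)). s(3) = 3, then t(3) = 4. So (st)(3) = 4.

4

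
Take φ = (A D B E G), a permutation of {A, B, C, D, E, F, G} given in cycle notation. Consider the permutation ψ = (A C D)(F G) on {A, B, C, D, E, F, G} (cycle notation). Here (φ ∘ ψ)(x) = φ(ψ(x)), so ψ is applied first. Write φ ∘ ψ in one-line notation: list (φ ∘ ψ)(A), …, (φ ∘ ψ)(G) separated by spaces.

C E B D G A F

Chase each element through ψ then φ: A → C → C; B → B → E; C → D → B; D → A → D; E → E → G; F → G → A; G → F → F.
Collecting the images, φ ∘ ψ = [C E B D G A F].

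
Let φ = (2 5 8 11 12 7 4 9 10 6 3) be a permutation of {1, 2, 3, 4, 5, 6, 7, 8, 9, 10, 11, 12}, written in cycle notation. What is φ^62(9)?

11

9 lies in the 11-cycle (2 5 8 11 12 7 4 9 10 6 3).
Powers repeat with period 11 on this cycle, and 62 mod 11 = 7, so φ^62(9) = φ^7(9).
Advancing 7 steps from 9: 9 → 10 → 6 → 3 → 2 → 5 → 8 → 11.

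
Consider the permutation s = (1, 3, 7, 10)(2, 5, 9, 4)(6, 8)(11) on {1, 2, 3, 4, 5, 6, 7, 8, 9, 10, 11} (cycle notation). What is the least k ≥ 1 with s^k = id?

The disjoint cycles have lengths 4, 4, 2, 1.
Since disjoint cycles commute, ord(s) = lcm(4, 4, 2) = 4.

4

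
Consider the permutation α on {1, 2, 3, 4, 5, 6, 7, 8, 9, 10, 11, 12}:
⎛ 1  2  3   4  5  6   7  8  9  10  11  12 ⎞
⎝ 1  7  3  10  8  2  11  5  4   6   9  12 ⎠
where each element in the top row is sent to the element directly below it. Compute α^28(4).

4

Tracing 4 → 10 → … returns to 4 after 7 steps, so 4 lies in a 7-cycle (2, 7, 11, 9, 4, 10, 6).
On a 7-cycle, α^7 is the identity, so α^28 = α^0 there (28 ≡ 0 mod 7).
So α^28(4) = 4.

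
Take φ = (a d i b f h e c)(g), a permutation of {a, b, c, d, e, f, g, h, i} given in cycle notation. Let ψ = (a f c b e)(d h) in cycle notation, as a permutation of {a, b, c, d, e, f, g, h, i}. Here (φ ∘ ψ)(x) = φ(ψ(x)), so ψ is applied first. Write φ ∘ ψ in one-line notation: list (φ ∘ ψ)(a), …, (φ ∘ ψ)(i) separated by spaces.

Chase each element through ψ then φ: a → f → h; b → e → c; c → b → f; d → h → e; e → a → d; f → c → a; g → g → g; h → d → i; i → i → b.
Collecting the images, φ ∘ ψ = [h c f e d a g i b].

h c f e d a g i b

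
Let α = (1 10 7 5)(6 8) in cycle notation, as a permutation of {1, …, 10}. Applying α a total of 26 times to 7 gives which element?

7 lies in the 4-cycle (1 10 7 5).
Since the cycle has length 4, α^26 acts on it the same as α^2 (26 mod 4 = 2).
Stepping 2 places around the cycle: 7 → 5 → 1.

1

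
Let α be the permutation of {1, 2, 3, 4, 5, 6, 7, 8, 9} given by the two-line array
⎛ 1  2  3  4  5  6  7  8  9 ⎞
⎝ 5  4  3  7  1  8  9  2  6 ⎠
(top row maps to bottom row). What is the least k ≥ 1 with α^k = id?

6

Decomposing into disjoint cycles gives cycle lengths 6, 2, 1.
The order of α is the least common multiple of its cycle lengths: lcm(6, 2) = 6.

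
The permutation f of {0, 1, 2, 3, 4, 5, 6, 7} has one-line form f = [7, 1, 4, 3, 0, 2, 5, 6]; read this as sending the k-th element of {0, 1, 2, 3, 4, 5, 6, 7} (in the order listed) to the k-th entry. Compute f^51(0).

5

Tracing 0 → 7 → … returns to 0 after 6 steps, so 0 lies in a 6-cycle (0, 7, 6, 5, 2, 4).
Powers repeat with period 6 on this cycle, and 51 mod 6 = 3, so f^51(0) = f^3(0).
Stepping 3 places around the cycle: 0 → 7 → 6 → 5.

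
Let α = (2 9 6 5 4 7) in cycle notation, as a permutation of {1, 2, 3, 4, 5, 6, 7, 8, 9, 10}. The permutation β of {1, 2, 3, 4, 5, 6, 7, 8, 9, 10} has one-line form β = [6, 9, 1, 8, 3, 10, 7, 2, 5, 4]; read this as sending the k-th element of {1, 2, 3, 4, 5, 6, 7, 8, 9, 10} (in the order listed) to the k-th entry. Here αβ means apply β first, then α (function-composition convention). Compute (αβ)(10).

7

First apply β: β(10) = 4, then α(4) = 7. Thus (αβ)(10) = 7.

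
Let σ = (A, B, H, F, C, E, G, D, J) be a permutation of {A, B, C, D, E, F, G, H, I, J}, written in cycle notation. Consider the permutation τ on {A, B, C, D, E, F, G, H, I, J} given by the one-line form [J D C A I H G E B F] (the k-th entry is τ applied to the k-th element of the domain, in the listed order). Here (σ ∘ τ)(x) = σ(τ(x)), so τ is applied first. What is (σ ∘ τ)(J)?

C

First apply τ: τ(J) = F, then σ(F) = C. Thus (σ ∘ τ)(J) = C.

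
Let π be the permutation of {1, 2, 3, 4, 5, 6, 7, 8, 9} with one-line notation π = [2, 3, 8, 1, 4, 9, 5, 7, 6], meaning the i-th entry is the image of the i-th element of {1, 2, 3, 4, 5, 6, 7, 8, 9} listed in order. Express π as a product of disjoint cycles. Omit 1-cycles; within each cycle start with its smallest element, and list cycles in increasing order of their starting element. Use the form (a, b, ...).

From 1: 1 → 2 → 3 → 8 → 7 → 5 → 4 → 1, closing the cycle (1, 2, 3, 8, 7, 5, 4).
Repeating from the next unused element and collecting all non-trivial cycles gives (1, 2, 3, 8, 7, 5, 4)(6, 9).

(1, 2, 3, 8, 7, 5, 4)(6, 9)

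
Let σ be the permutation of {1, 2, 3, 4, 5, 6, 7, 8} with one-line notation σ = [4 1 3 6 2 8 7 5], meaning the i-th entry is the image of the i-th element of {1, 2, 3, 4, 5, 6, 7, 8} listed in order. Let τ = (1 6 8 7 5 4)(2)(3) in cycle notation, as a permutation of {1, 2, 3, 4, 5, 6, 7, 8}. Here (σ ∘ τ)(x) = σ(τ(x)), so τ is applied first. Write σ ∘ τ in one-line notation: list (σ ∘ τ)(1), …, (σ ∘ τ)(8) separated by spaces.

Chase each element through τ then σ: 1 → 6 → 8; 2 → 2 → 1; 3 → 3 → 3; 4 → 1 → 4; 5 → 4 → 6; 6 → 8 → 5; 7 → 5 → 2; 8 → 7 → 7.
Collecting the images, σ ∘ τ = [8 1 3 4 6 5 2 7].

8 1 3 4 6 5 2 7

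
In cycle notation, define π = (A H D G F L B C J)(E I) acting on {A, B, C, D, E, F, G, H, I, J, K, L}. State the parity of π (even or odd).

The cycle lengths are 9, 2, 1.
A cycle of length ℓ contributes ℓ−1 transpositions, so π is a product of 8 + 1 = 9 transpositions — odd.

odd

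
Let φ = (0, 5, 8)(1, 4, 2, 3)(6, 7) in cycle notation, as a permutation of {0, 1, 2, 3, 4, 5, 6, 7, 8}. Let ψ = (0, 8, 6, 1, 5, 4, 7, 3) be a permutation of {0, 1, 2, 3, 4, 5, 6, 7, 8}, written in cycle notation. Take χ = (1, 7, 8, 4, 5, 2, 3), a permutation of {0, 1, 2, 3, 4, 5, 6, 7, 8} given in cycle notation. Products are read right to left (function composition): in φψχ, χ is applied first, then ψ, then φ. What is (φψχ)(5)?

3

Chase 5: χ(5) = 2; ψ(2) = 2; φ(2) = 3. Hence (φψχ)(5) = 3.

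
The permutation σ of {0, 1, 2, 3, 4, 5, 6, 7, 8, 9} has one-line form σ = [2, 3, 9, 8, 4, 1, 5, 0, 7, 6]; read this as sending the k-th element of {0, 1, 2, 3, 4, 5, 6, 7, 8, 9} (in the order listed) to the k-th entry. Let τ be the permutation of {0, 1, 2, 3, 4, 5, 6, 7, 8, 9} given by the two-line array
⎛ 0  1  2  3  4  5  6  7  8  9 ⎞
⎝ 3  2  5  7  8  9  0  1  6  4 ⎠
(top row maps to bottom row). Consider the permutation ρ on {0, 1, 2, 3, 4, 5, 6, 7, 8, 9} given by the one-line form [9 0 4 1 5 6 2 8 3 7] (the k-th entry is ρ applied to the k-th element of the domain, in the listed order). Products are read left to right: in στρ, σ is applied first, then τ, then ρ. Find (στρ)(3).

2

(στρ)(3) = ρ(τ(σ(3))). σ(3) = 8, then τ(8) = 6, then ρ(6) = 2, so the result is 2.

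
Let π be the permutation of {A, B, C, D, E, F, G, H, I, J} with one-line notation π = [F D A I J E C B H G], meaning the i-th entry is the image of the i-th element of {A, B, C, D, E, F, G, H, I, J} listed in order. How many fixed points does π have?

0

No element satisfies π(x) = x, so there are 0 fixed points.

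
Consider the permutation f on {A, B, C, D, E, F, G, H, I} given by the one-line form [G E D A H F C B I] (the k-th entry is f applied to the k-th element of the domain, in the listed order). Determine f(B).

E

B is element number 2 of the domain, and entry number 2 of the one-line form is E, so f(B) = E.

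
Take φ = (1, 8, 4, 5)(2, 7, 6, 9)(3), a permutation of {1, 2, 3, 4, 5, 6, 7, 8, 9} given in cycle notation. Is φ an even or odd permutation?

The cycle lengths are 4, 4, 1.
A cycle is odd iff its length is even; φ has 2 even-length cycles, so sgn(φ) = (−1)^2 and φ is even.

even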